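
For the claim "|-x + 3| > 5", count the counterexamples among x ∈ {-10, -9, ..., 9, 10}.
Counterexamples in [-10, 10]: {-2, -1, 0, 1, 2, 3, 4, 5, 6, 7, 8}.

Counting them gives 11 values.

Answer: 11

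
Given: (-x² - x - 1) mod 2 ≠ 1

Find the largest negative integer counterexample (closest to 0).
Testing negative integers from -1 downward:
x = -1: LHS = (-(-1)² - (-1) - 1) mod 2 = (-1) mod 2 = 1; 1 ≠ 1 — FAILS  ← closest negative counterexample to 0

Answer: x = -1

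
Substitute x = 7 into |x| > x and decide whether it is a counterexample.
Substitute x = 7 into the relation:
x = 7: LHS = |7| = 7; 7 > 7 — FAILS

Since the claim fails at x = 7, this value is a counterexample.

Answer: Yes, x = 7 is a counterexample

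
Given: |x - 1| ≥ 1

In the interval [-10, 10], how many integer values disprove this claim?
Counterexamples in [-10, 10]: {1}.

Counting them gives 1 values.

Answer: 1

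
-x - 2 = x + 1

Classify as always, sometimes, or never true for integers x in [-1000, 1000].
Track d = LHS − RHS over the integers in [-1000, 1000]. Equality would need d = 0, but d changes sign only between consecutive integers, jumping over 0:
x = -2: LHS = -(-2) - 2 = 0, RHS = (-2) + 1 = -1; 0 = -1 — FAILS  (d = 1)
x = -1: LHS = -(-1) - 2 = -1, RHS = (-1) + 1 = 0; -1 = 0 — FAILS  (d = -1)
Away from these crossings d keeps a constant sign, and checking every integer in [-1000, 1000] confirms d ≠ 0 throughout. Hence the two sides are never equal, so the claimed relation (=) fails for every integer in [-1000, 1000].

No integer in the range satisfies it.

Answer: Never true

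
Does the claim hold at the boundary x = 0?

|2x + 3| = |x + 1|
x = 0: LHS = |2·0 + 3| = |3| = 3, RHS = |0 + 1| = |1| = 1; 3 = 1 — FAILS

The relation fails at x = 0, so x = 0 is a counterexample.

Answer: No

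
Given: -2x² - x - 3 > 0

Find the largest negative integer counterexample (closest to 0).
Testing negative integers from -1 downward:
x = -1: LHS = -2·(-1)² - (-1) - 3 = -4; -4 > 0 — FAILS  ← closest negative counterexample to 0

Answer: x = -1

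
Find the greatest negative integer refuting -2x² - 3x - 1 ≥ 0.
Testing negative integers from -1 downward:
x = -1: LHS = -2·(-1)² - 3·(-1) - 1 = 0; 0 ≥ 0 — holds
x = -2: LHS = -2·(-2)² - 3·(-2) - 1 = -3; -3 ≥ 0 — FAILS  ← closest negative counterexample to 0

Answer: x = -2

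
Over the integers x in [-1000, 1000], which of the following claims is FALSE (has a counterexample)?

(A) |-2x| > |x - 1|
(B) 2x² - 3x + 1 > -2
(A) x = 0: LHS = |-2·0| = |0| = 0, RHS = |0 - 1| = |-1| = 1; 0 > 1 — FAILS

(B) Over all integers in [-1000, 1000], LHS − RHS is smallest at x = 1, where it equals 2:
x = 1: LHS = 2·1² - 3·1 + 1 = 0; 0 > -2 — holds
At the ends of the range:
x = -1000: LHS = 2·(-1000)² - 3·(-1000) + 1 = 2003001; 2003001 > -2 — holds
x = 1000: LHS = 2·1000² - 3·1000 + 1 = 1997001; 1997001 > -2 — holds
Hence LHS − RHS is never zero or negative, i.e. LHS > RHS throughout, so the relation holds for every integer in [-1000, 1000].

Only (A) has a counterexample.

Answer: A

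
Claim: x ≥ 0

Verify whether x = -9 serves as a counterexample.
Substitute x = -9 into the relation:
x = -9: -9 ≥ 0 — FAILS

Since the claim fails at x = -9, this value is a counterexample.

Answer: Yes, x = -9 is a counterexample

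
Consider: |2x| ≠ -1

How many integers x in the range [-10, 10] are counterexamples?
An absolute value is never negative, so the left side is ≥ 0 for every x, while the right side is -1. Tightest case in [-10, 10] is x = 0:
x = 0: LHS = |2·0| = |0| = 0; 0 ≠ -1 — holds
Hence LHS − RHS is never 0, i.e. the two sides are never equal, so the relation holds for every integer in [-10, 10].

No counterexample appears in that range.

Answer: 0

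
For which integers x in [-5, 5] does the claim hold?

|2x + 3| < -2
An absolute value is never negative, so the left side is ≥ 0 for every x, while the right side is -2. Tightest case in [-5, 5] is x = -1:
x = -1: LHS = |2·(-1) + 3| = |1| = 1; 1 < -2 — FAILS
Hence LHS − RHS is never negative, i.e. LHS ≥ RHS throughout, so the claimed relation (<) fails for every integer in [-5, 5].

Answer: None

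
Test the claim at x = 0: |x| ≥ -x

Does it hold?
x = 0: LHS = |0| = 0, RHS = -0 = 0; 0 ≥ 0 — holds

The relation is satisfied at x = 0.

Answer: Yes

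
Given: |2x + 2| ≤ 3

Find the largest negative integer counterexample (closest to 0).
Testing negative integers from -1 downward:
x = -1: LHS = |2·(-1) + 2| = |0| = 0; 0 ≤ 3 — holds
x = -2: LHS = |2·(-2) + 2| = |-2| = 2; 2 ≤ 3 — holds
x = -3: LHS = |2·(-3) + 2| = |-4| = 4; 4 ≤ 3 — FAILS  ← closest negative counterexample to 0

Answer: x = -3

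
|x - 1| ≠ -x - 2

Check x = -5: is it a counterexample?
Substitute x = -5 into the relation:
x = -5: LHS = |(-5) - 1| = |-6| = 6, RHS = -(-5) - 2 = 3; 6 ≠ 3 — holds

The relation holds at x = -5, so it is not a counterexample.

Answer: No, x = -5 is not a counterexample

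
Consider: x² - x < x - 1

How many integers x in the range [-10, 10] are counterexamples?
Counterexamples in [-10, 10]: {-10, -9, -8, -7, -6, -5, -4, -3, -2, -1, 0, 1, 2, 3, 4, 5, 6, 7, 8, 9, 10}.

Counting them gives 21 values.

Answer: 21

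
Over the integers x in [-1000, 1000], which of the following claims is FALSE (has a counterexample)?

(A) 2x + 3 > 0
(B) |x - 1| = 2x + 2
(A) x = -2: LHS = 2·(-2) + 3 = -1; -1 > 0 — FAILS
(B) x = 0: LHS = |0 - 1| = |-1| = 1, RHS = 2·0 + 2 = 2; 1 = 2 — FAILS

Answer: Both A and B are false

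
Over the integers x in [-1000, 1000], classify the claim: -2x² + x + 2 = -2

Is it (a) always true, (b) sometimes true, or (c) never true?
Track d = LHS − RHS over the integers in [-1000, 1000]. Equality would need d = 0, but d changes sign only between consecutive integers, jumping over 0:
x = -2: LHS = -2·(-2)² + (-2) + 2 = -8; -8 = -2 — FAILS  (d = -6)
x = -1: LHS = -2·(-1)² + (-1) + 2 = -1; -1 = -2 — FAILS  (d = 1)
x = 1: LHS = -2·1² + 1 + 2 = 1; 1 = -2 — FAILS  (d = 3)
x = 2: LHS = -2·2² + 2 + 2 = -4; -4 = -2 — FAILS  (d = -2)
Away from these crossings d keeps a constant sign, and checking every integer in [-1000, 1000] confirms d ≠ 0 throughout. Hence the two sides are never equal, so the claimed relation (=) fails for every integer in [-1000, 1000].

No integer in the range satisfies it.

Answer: Never true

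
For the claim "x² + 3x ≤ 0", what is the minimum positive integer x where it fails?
Testing positive integers:
x = 1: LHS = 1² + 3·1 = 4; 4 ≤ 0 — FAILS  ← smallest positive counterexample

Answer: x = 1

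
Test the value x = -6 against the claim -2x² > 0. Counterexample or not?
Substitute x = -6 into the relation:
x = -6: LHS = -2·(-6)² = -72; -72 > 0 — FAILS

Since the claim fails at x = -6, this value is a counterexample.

Answer: Yes, x = -6 is a counterexample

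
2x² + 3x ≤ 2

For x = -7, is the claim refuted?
Substitute x = -7 into the relation:
x = -7: LHS = 2·(-7)² + 3·(-7) = 77; 77 ≤ 2 — FAILS

Since the claim fails at x = -7, this value is a counterexample.

Answer: Yes, x = -7 is a counterexample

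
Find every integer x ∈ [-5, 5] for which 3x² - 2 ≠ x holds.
Holds for: {-5, -4, -3, -2, -1, 0, 2, 3, 4, 5}
Fails for: {1}

Answer: {-5, -4, -3, -2, -1, 0, 2, 3, 4, 5}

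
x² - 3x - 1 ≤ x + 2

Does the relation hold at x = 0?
x = 0: LHS = 0² - 3·0 - 1 = -1, RHS = 0 + 2 = 2; -1 ≤ 2 — holds

The relation is satisfied at x = 0.

Answer: Yes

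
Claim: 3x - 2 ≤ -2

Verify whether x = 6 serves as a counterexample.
Substitute x = 6 into the relation:
x = 6: LHS = 3·6 - 2 = 16; 16 ≤ -2 — FAILS

Since the claim fails at x = 6, this value is a counterexample.

Answer: Yes, x = 6 is a counterexample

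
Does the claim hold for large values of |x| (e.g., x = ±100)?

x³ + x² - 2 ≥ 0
x = 100: LHS = 100³ + 100² - 2 = 1009998; 1009998 ≥ 0 — holds
x = -100: LHS = (-100)³ + (-100)² - 2 = -990002; -990002 ≥ 0 — FAILS

Answer: Partially: holds for x = 100, fails for x = -100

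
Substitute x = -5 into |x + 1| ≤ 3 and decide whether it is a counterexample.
Substitute x = -5 into the relation:
x = -5: LHS = |(-5) + 1| = |-4| = 4; 4 ≤ 3 — FAILS

Since the claim fails at x = -5, this value is a counterexample.

Answer: Yes, x = -5 is a counterexample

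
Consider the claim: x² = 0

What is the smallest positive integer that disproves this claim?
Testing positive integers:
x = 1: LHS = 1² = 1; 1 = 0 — FAILS  ← smallest positive counterexample

Answer: x = 1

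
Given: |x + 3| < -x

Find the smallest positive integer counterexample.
Testing positive integers:
x = 1: LHS = |1 + 3| = |4| = 4; 4 < -1 — FAILS  ← smallest positive counterexample

Answer: x = 1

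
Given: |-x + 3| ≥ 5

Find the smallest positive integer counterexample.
Testing positive integers:
x = 1: LHS = |-1 + 3| = |2| = 2; 2 ≥ 5 — FAILS  ← smallest positive counterexample

Answer: x = 1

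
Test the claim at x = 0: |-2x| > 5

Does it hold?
x = 0: LHS = |-2·0| = |0| = 0; 0 > 5 — FAILS

The relation fails at x = 0, so x = 0 is a counterexample.

Answer: No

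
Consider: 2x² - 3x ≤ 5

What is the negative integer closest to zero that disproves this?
Testing negative integers from -1 downward:
x = -1: LHS = 2·(-1)² - 3·(-1) = 5; 5 ≤ 5 — holds
x = -2: LHS = 2·(-2)² - 3·(-2) = 14; 14 ≤ 5 — FAILS  ← closest negative counterexample to 0

Answer: x = -2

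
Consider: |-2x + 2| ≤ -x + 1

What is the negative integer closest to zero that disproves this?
Testing negative integers from -1 downward:
x = -1: LHS = |-2·(-1) + 2| = |4| = 4, RHS = -(-1) + 1 = 2; 4 ≤ 2 — FAILS  ← closest negative counterexample to 0

Answer: x = -1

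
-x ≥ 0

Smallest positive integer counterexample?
Testing positive integers:
x = 1: -1 ≥ 0 — FAILS  ← smallest positive counterexample

Answer: x = 1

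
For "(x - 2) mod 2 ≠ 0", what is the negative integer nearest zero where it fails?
Testing negative integers from -1 downward:
x = -1: LHS = ((-1) - 2) mod 2 = (-3) mod 2 = 1; 1 ≠ 0 — holds
x = -2: LHS = ((-2) - 2) mod 2 = (-4) mod 2 = 0; 0 ≠ 0 — FAILS  ← closest negative counterexample to 0

Answer: x = -2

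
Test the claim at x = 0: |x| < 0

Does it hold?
x = 0: LHS = |0| = 0; 0 < 0 — FAILS

The relation fails at x = 0, so x = 0 is a counterexample.

Answer: No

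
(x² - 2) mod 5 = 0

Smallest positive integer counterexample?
Testing positive integers:
x = 1: LHS = (1² - 2) mod 5 = (-1) mod 5 = 4; 4 = 0 — FAILS  ← smallest positive counterexample

Answer: x = 1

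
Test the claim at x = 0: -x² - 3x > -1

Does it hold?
x = 0: LHS = -0² - 3·0 = 0; 0 > -1 — holds

The relation is satisfied at x = 0.

Answer: Yes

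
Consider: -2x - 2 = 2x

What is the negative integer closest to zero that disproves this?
Testing negative integers from -1 downward:
x = -1: LHS = -2·(-1) - 2 = 0, RHS = 2·(-1) = -2; 0 = -2 — FAILS  ← closest negative counterexample to 0

Answer: x = -1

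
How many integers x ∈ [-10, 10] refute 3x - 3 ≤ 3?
Counterexamples in [-10, 10]: {3, 4, 5, 6, 7, 8, 9, 10}.

Counting them gives 8 values.

Answer: 8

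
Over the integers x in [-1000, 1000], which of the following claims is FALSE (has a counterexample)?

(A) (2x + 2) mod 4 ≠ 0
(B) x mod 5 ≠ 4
(A) x = 1: LHS = (2·1 + 2) mod 4 = 4 mod 4 = 0; 0 ≠ 0 — FAILS
(B) x = -1: LHS = (-1) mod 5 = 4; 4 ≠ 4 — FAILS

Answer: Both A and B are false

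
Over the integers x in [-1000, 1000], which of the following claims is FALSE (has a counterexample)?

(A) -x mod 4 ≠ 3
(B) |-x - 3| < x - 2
(A) x = 1: LHS = (-1) mod 4 = 3; 3 ≠ 3 — FAILS
(B) x = 0: LHS = |-0 - 3| = |-3| = 3, RHS = 0 - 2 = -2; 3 < -2 — FAILS

Answer: Both A and B are false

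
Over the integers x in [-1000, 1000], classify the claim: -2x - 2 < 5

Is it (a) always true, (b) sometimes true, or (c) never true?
Holds at x = 0: LHS = -2·0 - 2 = -2; -2 < 5 — holds
Fails at x = -4: LHS = -2·(-4) - 2 = 6; 6 < 5 — FAILS
It is satisfied by some integers in the range but not all.

Answer: Sometimes true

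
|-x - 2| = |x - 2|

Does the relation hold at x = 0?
x = 0: LHS = |-0 - 2| = |-2| = 2, RHS = |0 - 2| = |-2| = 2; 2 = 2 — holds

The relation is satisfied at x = 0.

Answer: Yes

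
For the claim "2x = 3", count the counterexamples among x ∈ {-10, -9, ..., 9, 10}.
Counterexamples in [-10, 10]: {-10, -9, -8, -7, -6, -5, -4, -3, -2, -1, 0, 1, 2, 3, 4, 5, 6, 7, 8, 9, 10}.

Counting them gives 21 values.

Answer: 21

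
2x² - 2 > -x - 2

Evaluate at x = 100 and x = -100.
x = 100: LHS = 2·100² - 2 = 19998, RHS = -100 - 2 = -102; 19998 > -102 — holds
x = -100: LHS = 2·(-100)² - 2 = 19998, RHS = -(-100) - 2 = 98; 19998 > 98 — holds

Answer: Yes, holds for both x = 100 and x = -100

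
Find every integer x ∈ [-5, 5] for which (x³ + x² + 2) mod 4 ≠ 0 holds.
Holds for: {-5, -4, -2, -1, 0, 2, 3, 4}
Fails for: {-3, 1, 5}

Answer: {-5, -4, -2, -1, 0, 2, 3, 4}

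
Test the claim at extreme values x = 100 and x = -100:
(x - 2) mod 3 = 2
x = 100: LHS = (100 - 2) mod 3 = 98 mod 3 = 2; 2 = 2 — holds
x = -100: LHS = ((-100) - 2) mod 3 = (-102) mod 3 = 0; 0 = 2 — FAILS

Answer: Partially: holds for x = 100, fails for x = -100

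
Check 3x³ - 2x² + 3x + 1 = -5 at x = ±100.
x = 100: LHS = 3·100³ - 2·100² + 3·100 + 1 = 2980301; 2980301 = -5 — FAILS
x = -100: LHS = 3·(-100)³ - 2·(-100)² + 3·(-100) + 1 = -3020299; -3020299 = -5 — FAILS

Answer: No, fails for both x = 100 and x = -100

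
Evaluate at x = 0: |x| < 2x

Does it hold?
x = 0: LHS = |0| = 0, RHS = 2·0 = 0; 0 < 0 — FAILS

The relation fails at x = 0, so x = 0 is a counterexample.

Answer: No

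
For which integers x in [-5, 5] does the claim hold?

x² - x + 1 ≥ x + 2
Holds for: {-5, -4, -3, -2, -1, 3, 4, 5}
Fails for: {0, 1, 2}

Answer: {-5, -4, -3, -2, -1, 3, 4, 5}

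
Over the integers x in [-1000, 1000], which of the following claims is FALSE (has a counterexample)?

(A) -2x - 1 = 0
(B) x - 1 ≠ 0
(A) x = 0: LHS = -2·0 - 1 = -1; -1 = 0 — FAILS
(B) x = 1: LHS = 1 - 1 = 0; 0 ≠ 0 — FAILS

Answer: Both A and B are false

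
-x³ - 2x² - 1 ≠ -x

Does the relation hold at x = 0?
x = 0: LHS = -0³ - 2·0² - 1 = -1, RHS = -0 = 0; -1 ≠ 0 — holds

The relation is satisfied at x = 0.

Answer: Yes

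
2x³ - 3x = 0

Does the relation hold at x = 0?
x = 0: LHS = 2·0³ - 3·0 = 0; 0 = 0 — holds

The relation is satisfied at x = 0.

Answer: Yes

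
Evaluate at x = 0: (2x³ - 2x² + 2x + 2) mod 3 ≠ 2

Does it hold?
x = 0: LHS = (2·0³ - 2·0² + 2·0 + 2) mod 3 = 2 mod 3 = 2; 2 ≠ 2 — FAILS

The relation fails at x = 0, so x = 0 is a counterexample.

Answer: No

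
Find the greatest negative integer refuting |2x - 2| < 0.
Testing negative integers from -1 downward:
x = -1: LHS = |2·(-1) - 2| = |-4| = 4; 4 < 0 — FAILS  ← closest negative counterexample to 0

Answer: x = -1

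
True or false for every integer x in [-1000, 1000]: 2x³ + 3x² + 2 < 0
The claim fails at x = 0:
x = 0: LHS = 2·0³ + 3·0² + 2 = 2; 2 < 0 — FAILS

Because a single integer refutes it, the statement is false.

Answer: False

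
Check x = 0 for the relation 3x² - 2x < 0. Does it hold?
x = 0: LHS = 3·0² - 2·0 = 0; 0 < 0 — FAILS

The relation fails at x = 0, so x = 0 is a counterexample.

Answer: No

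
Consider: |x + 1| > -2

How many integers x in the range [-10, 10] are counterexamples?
An absolute value is never negative, so the left side is ≥ 0 for every x, while the right side is -2. Tightest case in [-10, 10] is x = -1:
x = -1: LHS = |(-1) + 1| = |0| = 0; 0 > -2 — holds
Hence LHS − RHS is never zero or negative, i.e. LHS > RHS throughout, so the relation holds for every integer in [-10, 10].

No counterexample appears in that range.

Answer: 0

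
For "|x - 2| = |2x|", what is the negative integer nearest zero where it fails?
Testing negative integers from -1 downward:
x = -1: LHS = |(-1) - 2| = |-3| = 3, RHS = |2·(-1)| = |-2| = 2; 3 = 2 — FAILS  ← closest negative counterexample to 0

Answer: x = -1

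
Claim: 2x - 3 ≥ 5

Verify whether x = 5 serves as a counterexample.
Substitute x = 5 into the relation:
x = 5: LHS = 2·5 - 3 = 7; 7 ≥ 5 — holds

The claim holds here, so x = 5 is not a counterexample. (A counterexample exists elsewhere, e.g. x = 0.)

Answer: No, x = 5 is not a counterexample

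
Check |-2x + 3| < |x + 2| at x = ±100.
x = 100: LHS = |-2·100 + 3| = |-197| = 197, RHS = |100 + 2| = |102| = 102; 197 < 102 — FAILS
x = -100: LHS = |-2·(-100) + 3| = |203| = 203, RHS = |(-100) + 2| = |-98| = 98; 203 < 98 — FAILS

Answer: No, fails for both x = 100 and x = -100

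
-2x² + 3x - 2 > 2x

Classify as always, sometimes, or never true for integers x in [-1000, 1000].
Over all integers in [-1000, 1000], LHS − RHS is largest at x = 0, where it equals -2:
x = 0: LHS = -2·0² + 3·0 - 2 = -2, RHS = 2·0 = 0; -2 > 0 — FAILS
At the ends of the range:
x = -1000: LHS = -2·(-1000)² + 3·(-1000) - 2 = -2003002, RHS = 2·(-1000) = -2000; -2003002 > -2000 — FAILS
x = 1000: LHS = -2·1000² + 3·1000 - 2 = -1997002, RHS = 2·1000 = 2000; -1997002 > 2000 — FAILS
Hence LHS − RHS is never positive, i.e. LHS ≤ RHS throughout, so the claimed relation (>) fails for every integer in [-1000, 1000].

No integer in the range satisfies it.

Answer: Never true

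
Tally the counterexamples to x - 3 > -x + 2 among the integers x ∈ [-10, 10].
Counterexamples in [-10, 10]: {-10, -9, -8, -7, -6, -5, -4, -3, -2, -1, 0, 1, 2}.

Counting them gives 13 values.

Answer: 13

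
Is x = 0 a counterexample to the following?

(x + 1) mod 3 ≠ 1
Substitute x = 0 into the relation:
x = 0: LHS = (0 + 1) mod 3 = 1 mod 3 = 1; 1 ≠ 1 — FAILS

Since the claim fails at x = 0, this value is a counterexample.

Answer: Yes, x = 0 is a counterexample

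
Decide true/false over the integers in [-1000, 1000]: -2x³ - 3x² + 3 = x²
The claim fails at x = 0:
x = 0: LHS = -2·0³ - 3·0² + 3 = 3, RHS = 0² = 0; 3 = 0 — FAILS

Because a single integer refutes it, the statement is false.

Answer: False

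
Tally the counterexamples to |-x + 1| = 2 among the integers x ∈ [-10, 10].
Counterexamples in [-10, 10]: {-10, -9, -8, -7, -6, -5, -4, -3, -2, 0, 1, 2, 4, 5, 6, 7, 8, 9, 10}.

Counting them gives 19 values.

Answer: 19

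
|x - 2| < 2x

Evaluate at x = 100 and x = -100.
x = 100: LHS = |100 - 2| = |98| = 98, RHS = 2·100 = 200; 98 < 200 — holds
x = -100: LHS = |(-100) - 2| = |-102| = 102, RHS = 2·(-100) = -200; 102 < -200 — FAILS

Answer: Partially: holds for x = 100, fails for x = -100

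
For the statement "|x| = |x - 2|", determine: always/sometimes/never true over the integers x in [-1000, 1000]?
Holds at x = 1: LHS = |1| = 1, RHS = |1 - 2| = |-1| = 1; 1 = 1 — holds
Fails at x = 0: LHS = |0| = 0, RHS = |0 - 2| = |-2| = 2; 0 = 2 — FAILS
It is satisfied by some integers in the range but not all.

Answer: Sometimes true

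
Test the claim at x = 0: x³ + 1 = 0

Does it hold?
x = 0: LHS = 0³ + 1 = 1; 1 = 0 — FAILS

The relation fails at x = 0, so x = 0 is a counterexample.

Answer: No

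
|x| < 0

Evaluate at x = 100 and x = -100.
x = 100: LHS = |100| = 100; 100 < 0 — FAILS
x = -100: LHS = |-100| = 100; 100 < 0 — FAILS

Answer: No, fails for both x = 100 and x = -100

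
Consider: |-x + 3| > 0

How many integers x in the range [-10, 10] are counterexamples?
Counterexamples in [-10, 10]: {3}.

Counting them gives 1 values.

Answer: 1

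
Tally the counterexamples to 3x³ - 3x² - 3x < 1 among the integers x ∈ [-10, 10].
Counterexamples in [-10, 10]: {2, 3, 4, 5, 6, 7, 8, 9, 10}.

Counting them gives 9 values.

Answer: 9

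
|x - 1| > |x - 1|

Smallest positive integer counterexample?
Testing positive integers:
x = 1: LHS = |1 - 1| = |0| = 0, RHS = |1 - 1| = |0| = 0; 0 > 0 — FAILS  ← smallest positive counterexample

Answer: x = 1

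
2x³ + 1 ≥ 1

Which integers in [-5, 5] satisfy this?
Holds for: {0, 1, 2, 3, 4, 5}
Fails for: {-5, -4, -3, -2, -1}

Answer: {0, 1, 2, 3, 4, 5}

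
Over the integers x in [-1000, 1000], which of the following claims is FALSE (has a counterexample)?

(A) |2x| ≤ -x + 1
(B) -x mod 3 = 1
(A) x = 1: LHS = |2·1| = |2| = 2, RHS = -1 + 1 = 0; 2 ≤ 0 — FAILS
(B) x = 0: LHS = (-0) mod 3 = 0 mod 3 = 0; 0 = 1 — FAILS

Answer: Both A and B are false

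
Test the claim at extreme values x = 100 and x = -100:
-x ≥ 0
x = 100: -100 ≥ 0 — FAILS
x = -100: LHS = -(-100) = 100; 100 ≥ 0 — holds

Answer: Partially: fails for x = 100, holds for x = -100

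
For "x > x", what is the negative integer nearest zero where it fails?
Testing negative integers from -1 downward:
x = -1: -1 > -1 — FAILS  ← closest negative counterexample to 0

Answer: x = -1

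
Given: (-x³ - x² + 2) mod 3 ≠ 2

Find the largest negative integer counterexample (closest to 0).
Testing negative integers from -1 downward:
x = -1: LHS = (-(-1)³ - (-1)² + 2) mod 3 = 2 mod 3 = 2; 2 ≠ 2 — FAILS  ← closest negative counterexample to 0

Answer: x = -1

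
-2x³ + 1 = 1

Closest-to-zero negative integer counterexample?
Testing negative integers from -1 downward:
x = -1: LHS = -2·(-1)³ + 1 = 3; 3 = 1 — FAILS  ← closest negative counterexample to 0

Answer: x = -1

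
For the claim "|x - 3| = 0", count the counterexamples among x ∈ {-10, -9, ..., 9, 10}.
Counterexamples in [-10, 10]: {-10, -9, -8, -7, -6, -5, -4, -3, -2, -1, 0, 1, 2, 4, 5, 6, 7, 8, 9, 10}.

Counting them gives 20 values.

Answer: 20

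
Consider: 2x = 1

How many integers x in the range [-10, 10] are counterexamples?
Counterexamples in [-10, 10]: {-10, -9, -8, -7, -6, -5, -4, -3, -2, -1, 0, 1, 2, 3, 4, 5, 6, 7, 8, 9, 10}.

Counting them gives 21 values.

Answer: 21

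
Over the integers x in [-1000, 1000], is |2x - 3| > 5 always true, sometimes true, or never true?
Holds at x = -2: LHS = |2·(-2) - 3| = |-7| = 7; 7 > 5 — holds
Fails at x = 0: LHS = |2·0 - 3| = |-3| = 3; 3 > 5 — FAILS
It is satisfied by some integers in the range but not all.

Answer: Sometimes true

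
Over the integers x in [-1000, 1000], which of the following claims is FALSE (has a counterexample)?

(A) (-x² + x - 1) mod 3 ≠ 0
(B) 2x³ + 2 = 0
(A) x = -1: LHS = (-(-1)² + (-1) - 1) mod 3 = (-3) mod 3 = 0; 0 ≠ 0 — FAILS
(B) x = 0: LHS = 2·0³ + 2 = 2; 2 = 0 — FAILS

Answer: Both A and B are false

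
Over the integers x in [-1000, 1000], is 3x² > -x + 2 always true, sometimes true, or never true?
Holds at x = 1: LHS = 3·1² = 3, RHS = -1 + 2 = 1; 3 > 1 — holds
Fails at x = 0: LHS = 3·0² = 0, RHS = -0 + 2 = 2; 0 > 2 — FAILS
It is satisfied by some integers in the range but not all.

Answer: Sometimes true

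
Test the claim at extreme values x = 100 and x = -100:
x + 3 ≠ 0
x = 100: LHS = 100 + 3 = 103; 103 ≠ 0 — holds
x = -100: LHS = (-100) + 3 = -97; -97 ≠ 0 — holds

Answer: Yes, holds for both x = 100 and x = -100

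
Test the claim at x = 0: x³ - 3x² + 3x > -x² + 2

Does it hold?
x = 0: LHS = 0³ - 3·0² + 3·0 = 0, RHS = -0² + 2 = 2; 0 > 2 — FAILS

The relation fails at x = 0, so x = 0 is a counterexample.

Answer: No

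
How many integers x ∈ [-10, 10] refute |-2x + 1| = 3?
Counterexamples in [-10, 10]: {-10, -9, -8, -7, -6, -5, -4, -3, -2, 0, 1, 3, 4, 5, 6, 7, 8, 9, 10}.

Counting them gives 19 values.

Answer: 19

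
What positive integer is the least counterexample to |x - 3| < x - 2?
Testing positive integers:
x = 1: LHS = |1 - 3| = |-2| = 2, RHS = 1 - 2 = -1; 2 < -1 — FAILS  ← smallest positive counterexample

Answer: x = 1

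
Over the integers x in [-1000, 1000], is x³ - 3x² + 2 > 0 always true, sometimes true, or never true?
Holds at x = 0: LHS = 0³ - 3·0² + 2 = 2; 2 > 0 — holds
Fails at x = 1: LHS = 1³ - 3·1² + 2 = 0; 0 > 0 — FAILS
It is satisfied by some integers in the range but not all.

Answer: Sometimes true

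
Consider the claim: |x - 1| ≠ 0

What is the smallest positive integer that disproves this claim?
Testing positive integers:
x = 1: LHS = |1 - 1| = |0| = 0; 0 ≠ 0 — FAILS  ← smallest positive counterexample

Answer: x = 1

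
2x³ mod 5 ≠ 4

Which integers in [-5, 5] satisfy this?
Holds for: {-5, -4, -3, -1, 0, 1, 2, 4, 5}
Fails for: {-2, 3}

Answer: {-5, -4, -3, -1, 0, 1, 2, 4, 5}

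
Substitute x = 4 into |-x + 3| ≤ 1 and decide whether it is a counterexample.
Substitute x = 4 into the relation:
x = 4: LHS = |-4 + 3| = |-1| = 1; 1 ≤ 1 — holds

The claim holds here, so x = 4 is not a counterexample. (A counterexample exists elsewhere, e.g. x = 0.)

Answer: No, x = 4 is not a counterexample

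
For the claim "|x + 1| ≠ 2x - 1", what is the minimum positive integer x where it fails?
Testing positive integers:
x = 1: LHS = |1 + 1| = |2| = 2, RHS = 2·1 - 1 = 1; 2 ≠ 1 — holds
x = 2: LHS = |2 + 1| = |3| = 3, RHS = 2·2 - 1 = 3; 3 ≠ 3 — FAILS  ← smallest positive counterexample

Answer: x = 2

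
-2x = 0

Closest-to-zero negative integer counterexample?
Testing negative integers from -1 downward:
x = -1: LHS = -2·(-1) = 2; 2 = 0 — FAILS  ← closest negative counterexample to 0

Answer: x = -1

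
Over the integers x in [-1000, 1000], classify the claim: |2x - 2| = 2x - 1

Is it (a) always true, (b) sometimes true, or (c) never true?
Track d = LHS − RHS over the integers in [-1000, 1000]. Equality would need d = 0, but d changes sign only between consecutive integers, jumping over 0:
x = 0: LHS = |2·0 - 2| = |-2| = 2, RHS = 2·0 - 1 = -1; 2 = -1 — FAILS  (d = 3)
x = 1: LHS = |2·1 - 2| = |0| = 0, RHS = 2·1 - 1 = 1; 0 = 1 — FAILS  (d = -1)
Away from these crossings d keeps a constant sign, and checking every integer in [-1000, 1000] confirms d ≠ 0 throughout. Hence the two sides are never equal, so the claimed relation (=) fails for every integer in [-1000, 1000].

No integer in the range satisfies it.

Answer: Never true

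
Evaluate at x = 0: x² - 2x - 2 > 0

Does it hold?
x = 0: LHS = 0² - 2·0 - 2 = -2; -2 > 0 — FAILS

The relation fails at x = 0, so x = 0 is a counterexample.

Answer: No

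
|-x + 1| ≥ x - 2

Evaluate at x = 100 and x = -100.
x = 100: LHS = |-100 + 1| = |-99| = 99, RHS = 100 - 2 = 98; 99 ≥ 98 — holds
x = -100: LHS = |-(-100) + 1| = |101| = 101, RHS = (-100) - 2 = -102; 101 ≥ -102 — holds

Answer: Yes, holds for both x = 100 and x = -100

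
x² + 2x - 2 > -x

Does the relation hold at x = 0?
x = 0: LHS = 0² + 2·0 - 2 = -2, RHS = -0 = 0; -2 > 0 — FAILS

The relation fails at x = 0, so x = 0 is a counterexample.

Answer: No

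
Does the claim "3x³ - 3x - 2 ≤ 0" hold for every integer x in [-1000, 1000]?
The claim fails at x = 2:
x = 2: LHS = 3·2³ - 3·2 - 2 = 16; 16 ≤ 0 — FAILS

Because a single integer refutes it, the statement is false.

Answer: False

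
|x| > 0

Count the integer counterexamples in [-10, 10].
Counterexamples in [-10, 10]: {0}.

Counting them gives 1 values.

Answer: 1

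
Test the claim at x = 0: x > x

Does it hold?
x = 0: 0 > 0 — FAILS

The relation fails at x = 0, so x = 0 is a counterexample.

Answer: No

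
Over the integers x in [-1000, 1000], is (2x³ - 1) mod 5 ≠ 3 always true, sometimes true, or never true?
Holds at x = 0: LHS = (2·0³ - 1) mod 5 = (-1) mod 5 = 4; 4 ≠ 3 — holds
Fails at x = -2: LHS = (2·(-2)³ - 1) mod 5 = (-17) mod 5 = 3; 3 ≠ 3 — FAILS
It is satisfied by some integers in the range but not all.

Answer: Sometimes true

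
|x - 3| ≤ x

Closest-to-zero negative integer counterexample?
Testing negative integers from -1 downward:
x = -1: LHS = |(-1) - 3| = |-4| = 4; 4 ≤ -1 — FAILS  ← closest negative counterexample to 0

Answer: x = -1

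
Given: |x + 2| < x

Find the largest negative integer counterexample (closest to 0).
Testing negative integers from -1 downward:
x = -1: LHS = |(-1) + 2| = |1| = 1; 1 < -1 — FAILS  ← closest negative counterexample to 0

Answer: x = -1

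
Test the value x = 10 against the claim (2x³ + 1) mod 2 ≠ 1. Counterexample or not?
Substitute x = 10 into the relation:
x = 10: LHS = (2·10³ + 1) mod 2 = 2001 mod 2 = 1; 1 ≠ 1 — FAILS

Since the claim fails at x = 10, this value is a counterexample.

Answer: Yes, x = 10 is a counterexample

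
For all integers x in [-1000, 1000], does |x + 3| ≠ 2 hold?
The claim fails at x = -1:
x = -1: LHS = |(-1) + 3| = |2| = 2; 2 ≠ 2 — FAILS

Because a single integer refutes it, the statement is false.

Answer: False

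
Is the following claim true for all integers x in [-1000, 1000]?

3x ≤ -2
The claim fails at x = 0:
x = 0: LHS = 3·0 = 0; 0 ≤ -2 — FAILS

Because a single integer refutes it, the statement is false.

Answer: False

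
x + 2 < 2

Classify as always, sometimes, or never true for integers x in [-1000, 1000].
Holds at x = -1: LHS = (-1) + 2 = 1; 1 < 2 — holds
Fails at x = 0: LHS = 0 + 2 = 2; 2 < 2 — FAILS
It is satisfied by some integers in the range but not all.

Answer: Sometimes true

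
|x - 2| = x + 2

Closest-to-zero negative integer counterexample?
Testing negative integers from -1 downward:
x = -1: LHS = |(-1) - 2| = |-3| = 3, RHS = (-1) + 2 = 1; 3 = 1 — FAILS  ← closest negative counterexample to 0

Answer: x = -1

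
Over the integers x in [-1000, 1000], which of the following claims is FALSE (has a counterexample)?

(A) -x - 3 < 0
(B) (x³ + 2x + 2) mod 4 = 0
(A) x = -3: LHS = -(-3) - 3 = 0; 0 < 0 — FAILS
(B) x = 0: LHS = (0³ + 2·0 + 2) mod 4 = 2 mod 4 = 2; 2 = 0 — FAILS

Answer: Both A and B are false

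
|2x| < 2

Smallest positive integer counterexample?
Testing positive integers:
x = 1: LHS = |2·1| = |2| = 2; 2 < 2 — FAILS  ← smallest positive counterexample

Answer: x = 1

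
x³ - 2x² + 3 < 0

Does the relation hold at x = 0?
x = 0: LHS = 0³ - 2·0² + 3 = 3; 3 < 0 — FAILS

The relation fails at x = 0, so x = 0 is a counterexample.

Answer: No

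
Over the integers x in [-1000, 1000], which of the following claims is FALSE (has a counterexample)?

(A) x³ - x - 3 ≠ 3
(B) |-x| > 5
(A) x = 2: LHS = 2³ - 2 - 3 = 3; 3 ≠ 3 — FAILS
(B) x = 0: LHS = |-0| = |0| = 0; 0 > 5 — FAILS

Answer: Both A and B are false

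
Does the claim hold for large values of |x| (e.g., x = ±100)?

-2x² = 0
x = 100: LHS = -2·100² = -20000; -20000 = 0 — FAILS
x = -100: LHS = -2·(-100)² = -20000; -20000 = 0 — FAILS

Answer: No, fails for both x = 100 and x = -100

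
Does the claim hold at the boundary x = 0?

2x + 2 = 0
x = 0: LHS = 2·0 + 2 = 2; 2 = 0 — FAILS

The relation fails at x = 0, so x = 0 is a counterexample.

Answer: No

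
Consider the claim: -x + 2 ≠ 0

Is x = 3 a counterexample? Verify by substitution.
Substitute x = 3 into the relation:
x = 3: LHS = -3 + 2 = -1; -1 ≠ 0 — holds

The claim holds here, so x = 3 is not a counterexample. (A counterexample exists elsewhere, e.g. x = 2.)

Answer: No, x = 3 is not a counterexample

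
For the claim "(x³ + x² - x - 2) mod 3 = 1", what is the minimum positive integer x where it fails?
Testing positive integers:
x = 1: LHS = (1³ + 1² - 1 - 2) mod 3 = (-1) mod 3 = 2; 2 = 1 — FAILS  ← smallest positive counterexample

Answer: x = 1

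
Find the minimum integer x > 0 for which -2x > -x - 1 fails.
Testing positive integers:
x = 1: LHS = -2·1 = -2, RHS = -1 - 1 = -2; -2 > -2 — FAILS  ← smallest positive counterexample

Answer: x = 1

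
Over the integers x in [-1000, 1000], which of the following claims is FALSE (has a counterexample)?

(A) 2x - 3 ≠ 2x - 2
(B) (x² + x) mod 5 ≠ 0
(A) Over all integers in [-1000, 1000], LHS − RHS is always negative; it is closest to 0 at x = 0, where it equals -1:
x = 0: LHS = 2·0 - 3 = -3, RHS = 2·0 - 2 = -2; -3 ≠ -2 — holds
At the ends of the range:
x = -1000: LHS = 2·(-1000) - 3 = -2003, RHS = 2·(-1000) - 2 = -2002; -2003 ≠ -2002 — holds
x = 1000: LHS = 2·1000 - 3 = 1997, RHS = 2·1000 - 2 = 1998; 1997 ≠ 1998 — holds
Hence LHS − RHS is never 0, i.e. the two sides are never equal, so the relation holds for every integer in [-1000, 1000].

(B) x = 0: LHS = (0² + 0) mod 5 = 0 mod 5 = 0; 0 ≠ 0 — FAILS

Only (B) has a counterexample.

Answer: B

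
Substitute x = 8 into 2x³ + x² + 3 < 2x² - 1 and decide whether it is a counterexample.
Substitute x = 8 into the relation:
x = 8: LHS = 2·8³ + 8² + 3 = 1091, RHS = 2·8² - 1 = 127; 1091 < 127 — FAILS

Since the claim fails at x = 8, this value is a counterexample.

Answer: Yes, x = 8 is a counterexample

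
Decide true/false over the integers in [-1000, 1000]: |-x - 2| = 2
The claim fails at x = 1:
x = 1: LHS = |-1 - 2| = |-3| = 3; 3 = 2 — FAILS

Because a single integer refutes it, the statement is false.

Answer: False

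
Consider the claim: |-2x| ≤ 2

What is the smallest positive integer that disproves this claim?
Testing positive integers:
x = 1: LHS = |-2·1| = |-2| = 2; 2 ≤ 2 — holds
x = 2: LHS = |-2·2| = |-4| = 4; 4 ≤ 2 — FAILS  ← smallest positive counterexample

Answer: x = 2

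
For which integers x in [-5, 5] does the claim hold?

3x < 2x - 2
Holds for: {-5, -4, -3}
Fails for: {-2, -1, 0, 1, 2, 3, 4, 5}

Answer: {-5, -4, -3}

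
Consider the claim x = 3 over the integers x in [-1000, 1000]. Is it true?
The claim fails at x = 0:
x = 0: 0 = 3 — FAILS

Because a single integer refutes it, the statement is false.

Answer: False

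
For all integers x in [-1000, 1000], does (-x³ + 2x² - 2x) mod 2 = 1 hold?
The claim fails at x = 0:
x = 0: LHS = (-0³ + 2·0² - 2·0) mod 2 = 0 mod 2 = 0; 0 = 1 — FAILS

Because a single integer refutes it, the statement is false.

Answer: False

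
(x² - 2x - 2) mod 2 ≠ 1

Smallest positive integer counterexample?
Testing positive integers:
x = 1: LHS = (1² - 2·1 - 2) mod 2 = (-3) mod 2 = 1; 1 ≠ 1 — FAILS  ← smallest positive counterexample

Answer: x = 1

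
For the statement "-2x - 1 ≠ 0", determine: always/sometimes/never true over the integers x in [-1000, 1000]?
Track d = LHS − RHS over the integers in [-1000, 1000]. Equality would need d = 0, but d changes sign only between consecutive integers, jumping over 0:
x = -1: LHS = -2·(-1) - 1 = 1; 1 ≠ 0 — holds  (d = 1)
x = 0: LHS = -2·0 - 1 = -1; -1 ≠ 0 — holds  (d = -1)
Away from these crossings d keeps a constant sign, and checking every integer in [-1000, 1000] confirms d ≠ 0 throughout. Hence the two sides are never equal, so the relation holds for every integer in [-1000, 1000].

No counterexample exists.

Answer: Always true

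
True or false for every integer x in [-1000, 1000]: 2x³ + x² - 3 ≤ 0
The claim fails at x = 2:
x = 2: LHS = 2·2³ + 2² - 3 = 17; 17 ≤ 0 — FAILS

Because a single integer refutes it, the statement is false.

Answer: False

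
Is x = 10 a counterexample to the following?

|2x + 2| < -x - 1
Substitute x = 10 into the relation:
x = 10: LHS = |2·10 + 2| = |22| = 22, RHS = -10 - 1 = -11; 22 < -11 — FAILS

Since the claim fails at x = 10, this value is a counterexample.

Answer: Yes, x = 10 is a counterexample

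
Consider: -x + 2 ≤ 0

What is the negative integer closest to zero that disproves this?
Testing negative integers from -1 downward:
x = -1: LHS = -(-1) + 2 = 3; 3 ≤ 0 — FAILS  ← closest negative counterexample to 0

Answer: x = -1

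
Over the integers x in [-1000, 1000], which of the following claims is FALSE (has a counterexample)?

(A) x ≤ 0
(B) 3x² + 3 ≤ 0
(A) x = 1: 1 ≤ 0 — FAILS
(B) x = 0: LHS = 3·0² + 3 = 3; 3 ≤ 0 — FAILS

Answer: Both A and B are false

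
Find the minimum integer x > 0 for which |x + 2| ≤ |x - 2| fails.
Testing positive integers:
x = 1: LHS = |1 + 2| = |3| = 3, RHS = |1 - 2| = |-1| = 1; 3 ≤ 1 — FAILS  ← smallest positive counterexample

Answer: x = 1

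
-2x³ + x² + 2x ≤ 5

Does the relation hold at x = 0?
x = 0: LHS = -2·0³ + 0² + 2·0 = 0; 0 ≤ 5 — holds

The relation is satisfied at x = 0.

Answer: Yes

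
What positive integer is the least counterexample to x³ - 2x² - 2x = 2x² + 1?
Testing positive integers:
x = 1: LHS = 1³ - 2·1² - 2·1 = -3, RHS = 2·1² + 1 = 3; -3 = 3 — FAILS  ← smallest positive counterexample

Answer: x = 1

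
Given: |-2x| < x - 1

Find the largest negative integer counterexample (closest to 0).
Testing negative integers from -1 downward:
x = -1: LHS = |-2·(-1)| = |2| = 2, RHS = (-1) - 1 = -2; 2 < -2 — FAILS  ← closest negative counterexample to 0

Answer: x = -1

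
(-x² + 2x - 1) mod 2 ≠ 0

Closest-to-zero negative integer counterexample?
Testing negative integers from -1 downward:
x = -1: LHS = (-(-1)² + 2·(-1) - 1) mod 2 = (-4) mod 2 = 0; 0 ≠ 0 — FAILS  ← closest negative counterexample to 0

Answer: x = -1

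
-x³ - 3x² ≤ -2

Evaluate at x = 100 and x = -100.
x = 100: LHS = -100³ - 3·100² = -1030000; -1030000 ≤ -2 — holds
x = -100: LHS = -(-100)³ - 3·(-100)² = 970000; 970000 ≤ -2 — FAILS

Answer: Partially: holds for x = 100, fails for x = -100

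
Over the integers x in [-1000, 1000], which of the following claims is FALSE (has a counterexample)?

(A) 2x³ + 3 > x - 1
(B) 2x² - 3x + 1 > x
(A) x = -2: LHS = 2·(-2)³ + 3 = -13, RHS = (-2) - 1 = -3; -13 > -3 — FAILS
(B) x = 1: LHS = 2·1² - 3·1 + 1 = 0; 0 > 1 — FAILS

Answer: Both A and B are false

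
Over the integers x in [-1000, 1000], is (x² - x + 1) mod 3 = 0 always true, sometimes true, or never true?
Holds at x = -1: LHS = ((-1)² - (-1) + 1) mod 3 = 3 mod 3 = 0; 0 = 0 — holds
Fails at x = 0: LHS = (0² - 0 + 1) mod 3 = 1 mod 3 = 1; 1 = 0 — FAILS
It is satisfied by some integers in the range but not all.

Answer: Sometimes true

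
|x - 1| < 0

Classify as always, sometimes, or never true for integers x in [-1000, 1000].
An absolute value is never negative, so the left side is ≥ 0 for every x, while the right side is 0. Tightest case in [-1000, 1000] is x = 1:
x = 1: LHS = |1 - 1| = |0| = 0; 0 < 0 — FAILS
Hence LHS − RHS is never negative, i.e. LHS ≥ RHS throughout, so the claimed relation (<) fails for every integer in [-1000, 1000].

No integer in the range satisfies it.

Answer: Never true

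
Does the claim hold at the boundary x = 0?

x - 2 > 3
x = 0: LHS = 0 - 2 = -2; -2 > 3 — FAILS

The relation fails at x = 0, so x = 0 is a counterexample.

Answer: No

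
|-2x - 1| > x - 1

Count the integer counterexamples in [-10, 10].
Over all integers in [-10, 10], LHS − RHS is smallest at x = 0, where it equals 2:
x = 0: LHS = |-2·0 - 1| = |-1| = 1, RHS = 0 - 1 = -1; 1 > -1 — holds
At the ends of the range:
x = -10: LHS = |-2·(-10) - 1| = |19| = 19, RHS = (-10) - 1 = -11; 19 > -11 — holds
x = 10: LHS = |-2·10 - 1| = |-21| = 21, RHS = 10 - 1 = 9; 21 > 9 — holds
Hence LHS − RHS is never zero or negative, i.e. LHS > RHS throughout, so the relation holds for every integer in [-10, 10].

No counterexample appears in that range.

Answer: 0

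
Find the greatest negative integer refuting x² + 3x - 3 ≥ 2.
Testing negative integers from -1 downward:
x = -1: LHS = (-1)² + 3·(-1) - 3 = -5; -5 ≥ 2 — FAILS  ← closest negative counterexample to 0

Answer: x = -1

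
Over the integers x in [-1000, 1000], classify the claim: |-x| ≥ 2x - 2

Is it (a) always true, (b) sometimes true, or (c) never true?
Holds at x = 0: LHS = |-0| = |0| = 0, RHS = 2·0 - 2 = -2; 0 ≥ -2 — holds
Fails at x = 3: LHS = |-3| = 3, RHS = 2·3 - 2 = 4; 3 ≥ 4 — FAILS
It is satisfied by some integers in the range but not all.

Answer: Sometimes true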